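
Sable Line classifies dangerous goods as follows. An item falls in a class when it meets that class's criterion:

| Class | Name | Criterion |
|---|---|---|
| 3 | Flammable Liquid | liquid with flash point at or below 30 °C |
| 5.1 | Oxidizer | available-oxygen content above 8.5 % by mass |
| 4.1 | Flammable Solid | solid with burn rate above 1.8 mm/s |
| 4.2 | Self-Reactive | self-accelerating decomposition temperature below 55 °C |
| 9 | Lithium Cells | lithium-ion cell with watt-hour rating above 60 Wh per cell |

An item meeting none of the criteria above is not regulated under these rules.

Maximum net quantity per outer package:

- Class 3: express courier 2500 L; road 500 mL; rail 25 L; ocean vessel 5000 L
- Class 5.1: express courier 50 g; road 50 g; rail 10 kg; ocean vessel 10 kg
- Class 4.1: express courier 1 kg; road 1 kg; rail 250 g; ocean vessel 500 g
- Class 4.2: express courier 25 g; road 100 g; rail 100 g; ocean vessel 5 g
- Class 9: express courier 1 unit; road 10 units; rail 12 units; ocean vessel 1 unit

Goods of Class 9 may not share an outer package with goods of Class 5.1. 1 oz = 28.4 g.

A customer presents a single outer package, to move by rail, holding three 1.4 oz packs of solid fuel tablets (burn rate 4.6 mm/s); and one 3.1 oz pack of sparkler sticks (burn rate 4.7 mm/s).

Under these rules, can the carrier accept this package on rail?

Burn rate 4.6 mm/s meets the Class 4.1 criterion (Flammable Solid), so the solid fuel tablets are Class 4.1.
With burn rate 4.7 mm/s (> 1.8 mm/s), the sparkler sticks fall in Class 4.1.
Total Class 4.1: (three 1.4 oz packs = 119.28 g) + (one 3.1 oz pack = 88.04 g) = 207.32 g.
That is within the Class 4.1 rail limit of 250 g.

Yes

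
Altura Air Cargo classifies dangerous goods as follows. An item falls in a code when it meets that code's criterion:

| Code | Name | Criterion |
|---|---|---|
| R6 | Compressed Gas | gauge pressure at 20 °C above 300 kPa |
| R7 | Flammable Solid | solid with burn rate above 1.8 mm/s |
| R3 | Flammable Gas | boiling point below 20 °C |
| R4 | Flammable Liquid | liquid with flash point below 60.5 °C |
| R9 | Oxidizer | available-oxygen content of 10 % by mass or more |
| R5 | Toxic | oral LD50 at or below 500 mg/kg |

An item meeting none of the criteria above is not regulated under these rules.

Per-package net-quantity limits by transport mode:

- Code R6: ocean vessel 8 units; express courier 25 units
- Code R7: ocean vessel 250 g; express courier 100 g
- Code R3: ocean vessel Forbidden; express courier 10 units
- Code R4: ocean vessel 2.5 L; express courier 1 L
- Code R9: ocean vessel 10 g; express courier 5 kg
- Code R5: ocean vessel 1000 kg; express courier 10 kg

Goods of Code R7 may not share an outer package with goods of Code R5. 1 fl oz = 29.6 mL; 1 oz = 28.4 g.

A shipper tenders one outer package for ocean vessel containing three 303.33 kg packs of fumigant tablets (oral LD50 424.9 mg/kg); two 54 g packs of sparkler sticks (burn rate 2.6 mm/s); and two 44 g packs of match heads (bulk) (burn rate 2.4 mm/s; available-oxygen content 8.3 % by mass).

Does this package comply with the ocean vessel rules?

No

Oral LD50 424.9 mg/kg meets the Code R5 criterion (Toxic), so the fumigant tablets are Code R5.
Sparkler sticks: burn rate 2.6 mm/s > 1.8 mm/s → Code R7 (Flammable Solid).
The match heads (bulk) have burn rate 2.4 mm/s, which is > 1.8 mm/s, so they are Code R7 (Flammable Solid).
Code R7 net quantity: (two 54 g packs = 108 g) + (two 44 g packs = 88 g) = 196 g.
196 g ≤ 250 g (ocean vessel limit, Code R7) — within limit.
Code R5 quantity: three 303.33 kg packs = 909.99 kg.
909.99 kg ≤ 1000 kg (ocean vessel limit, Code R5) — within limit.
Code R7 and Code R5 may not share an outer package.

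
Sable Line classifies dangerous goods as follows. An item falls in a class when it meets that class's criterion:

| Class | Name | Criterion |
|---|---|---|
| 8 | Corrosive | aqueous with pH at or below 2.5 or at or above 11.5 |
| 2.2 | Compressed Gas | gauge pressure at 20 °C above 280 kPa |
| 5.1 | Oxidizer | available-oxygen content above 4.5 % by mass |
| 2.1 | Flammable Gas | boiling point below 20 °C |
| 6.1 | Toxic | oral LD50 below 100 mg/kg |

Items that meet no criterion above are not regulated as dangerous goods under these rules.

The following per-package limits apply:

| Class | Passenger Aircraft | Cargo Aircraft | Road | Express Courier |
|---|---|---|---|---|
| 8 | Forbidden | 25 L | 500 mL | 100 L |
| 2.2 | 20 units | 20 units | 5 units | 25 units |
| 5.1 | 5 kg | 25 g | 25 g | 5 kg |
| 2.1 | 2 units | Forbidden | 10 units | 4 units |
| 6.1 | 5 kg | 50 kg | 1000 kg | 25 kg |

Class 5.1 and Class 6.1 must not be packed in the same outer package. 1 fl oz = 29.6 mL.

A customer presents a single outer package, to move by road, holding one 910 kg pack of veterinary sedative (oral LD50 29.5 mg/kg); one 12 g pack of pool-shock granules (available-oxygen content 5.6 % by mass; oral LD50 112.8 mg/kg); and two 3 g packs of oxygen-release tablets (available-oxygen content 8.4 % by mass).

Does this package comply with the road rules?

No

With oral LD50 29.5 mg/kg (< 100 mg/kg), the veterinary sedative falls in Class 6.1.
Pool-shock granules: available-oxygen content 5.6 % by mass > 4.5 % by mass → Class 5.1 (Oxidizer).
Oxygen-release tablets: available-oxygen content 8.4 % by mass > 4.5 % by mass → Class 5.1 (Oxidizer).
Total Class 5.1: 12 g + (two 3 g packs = 6 g) = 18 g.
18 g ≤ 25 g (road limit, Class 5.1) — within limit.
Class 6.1 quantity: 910 kg.
910 kg is within the road limit of 1000 kg for Class 6.1.
Class 5.1 and Class 6.1 may not share an outer package.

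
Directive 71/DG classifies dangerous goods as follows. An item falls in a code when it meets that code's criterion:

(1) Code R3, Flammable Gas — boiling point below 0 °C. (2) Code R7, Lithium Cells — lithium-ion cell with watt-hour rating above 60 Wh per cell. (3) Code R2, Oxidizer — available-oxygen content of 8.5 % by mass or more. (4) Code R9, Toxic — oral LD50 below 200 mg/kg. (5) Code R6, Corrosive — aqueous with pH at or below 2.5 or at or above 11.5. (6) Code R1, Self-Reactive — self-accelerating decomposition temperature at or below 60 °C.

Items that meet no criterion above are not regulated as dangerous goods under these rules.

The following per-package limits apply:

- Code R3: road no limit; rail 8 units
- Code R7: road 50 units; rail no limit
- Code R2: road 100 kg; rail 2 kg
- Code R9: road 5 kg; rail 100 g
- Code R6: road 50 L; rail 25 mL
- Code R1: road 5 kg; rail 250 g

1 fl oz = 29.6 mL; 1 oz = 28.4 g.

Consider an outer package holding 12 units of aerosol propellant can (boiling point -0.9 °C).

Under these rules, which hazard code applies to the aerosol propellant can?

With boiling point -0.9 °C (< 0 °C), the aerosol propellant can falls in Code R3.

Code R3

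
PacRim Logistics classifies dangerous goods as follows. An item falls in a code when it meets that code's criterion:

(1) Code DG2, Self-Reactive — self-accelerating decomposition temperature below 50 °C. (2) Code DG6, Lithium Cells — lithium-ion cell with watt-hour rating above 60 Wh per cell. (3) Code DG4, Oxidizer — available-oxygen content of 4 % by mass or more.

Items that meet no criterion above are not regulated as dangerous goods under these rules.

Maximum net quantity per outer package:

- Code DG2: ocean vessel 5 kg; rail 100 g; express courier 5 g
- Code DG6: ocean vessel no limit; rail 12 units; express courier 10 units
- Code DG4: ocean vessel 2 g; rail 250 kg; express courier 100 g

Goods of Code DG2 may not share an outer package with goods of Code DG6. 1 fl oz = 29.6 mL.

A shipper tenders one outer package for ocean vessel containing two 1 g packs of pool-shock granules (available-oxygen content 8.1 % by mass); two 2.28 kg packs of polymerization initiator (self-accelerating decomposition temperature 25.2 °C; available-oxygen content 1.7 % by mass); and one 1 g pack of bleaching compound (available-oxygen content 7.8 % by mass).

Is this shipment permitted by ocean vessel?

No

With available-oxygen content 8.1 % by mass (≥ 4 % by mass), the pool-shock granules fall in Code DG4.
The polymerization initiator has self-accelerating decomposition temperature 25.2 °C, which is < 50 °C, so it is Code DG2 (Self-Reactive).
Bleaching compound: available-oxygen content 7.8 % by mass ≥ 4 % by mass → Code DG4 (Oxidizer).
Total Code DG4: (two 1 g packs = 2 g) + 1 g = 3 g.
3 g exceeds the ocean vessel limit of 2 g for Code DG4.
Code DG2 quantity: two 2.28 kg packs = 4.56 kg.
4.56 kg ≤ 5 kg (ocean vessel limit, Code DG2) — within limit.
The segregation rule (Code DG2 with Code DG6) does not apply to Code DG4 with Code DG2.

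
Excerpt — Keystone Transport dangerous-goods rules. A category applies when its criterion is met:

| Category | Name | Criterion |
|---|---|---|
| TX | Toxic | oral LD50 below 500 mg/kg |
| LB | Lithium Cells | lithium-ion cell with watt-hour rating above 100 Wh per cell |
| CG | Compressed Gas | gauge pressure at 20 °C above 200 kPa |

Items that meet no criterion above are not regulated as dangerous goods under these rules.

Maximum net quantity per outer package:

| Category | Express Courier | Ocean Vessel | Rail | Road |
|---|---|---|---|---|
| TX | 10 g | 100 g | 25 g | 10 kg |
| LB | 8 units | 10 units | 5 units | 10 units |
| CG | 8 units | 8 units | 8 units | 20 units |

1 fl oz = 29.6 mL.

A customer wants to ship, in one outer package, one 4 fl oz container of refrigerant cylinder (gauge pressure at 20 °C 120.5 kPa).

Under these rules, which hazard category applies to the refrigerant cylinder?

Not regulated

gauge pressure at 20 °C 120.5 kPa is not above 200 kPa, so Category CG does not apply.
No criterion is met, so the item is not regulated.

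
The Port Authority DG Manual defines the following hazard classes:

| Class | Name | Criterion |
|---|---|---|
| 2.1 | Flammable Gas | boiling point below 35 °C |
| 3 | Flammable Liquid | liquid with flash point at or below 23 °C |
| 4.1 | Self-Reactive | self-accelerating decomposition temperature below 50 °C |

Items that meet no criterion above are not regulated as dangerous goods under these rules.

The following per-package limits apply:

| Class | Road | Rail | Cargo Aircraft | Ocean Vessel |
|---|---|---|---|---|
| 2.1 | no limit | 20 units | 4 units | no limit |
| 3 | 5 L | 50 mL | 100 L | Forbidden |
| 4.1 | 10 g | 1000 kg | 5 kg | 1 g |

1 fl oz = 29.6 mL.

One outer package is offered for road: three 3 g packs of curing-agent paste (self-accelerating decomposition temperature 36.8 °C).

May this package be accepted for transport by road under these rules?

Curing-agent paste: self-accelerating decomposition temperature 36.8 °C < 50 °C → Class 4.1 (Self-Reactive).
Class 4.1 quantity: three 3 g packs = 9 g.
9 g ≤ 10 g (road limit, Class 4.1) — within limit.

Yes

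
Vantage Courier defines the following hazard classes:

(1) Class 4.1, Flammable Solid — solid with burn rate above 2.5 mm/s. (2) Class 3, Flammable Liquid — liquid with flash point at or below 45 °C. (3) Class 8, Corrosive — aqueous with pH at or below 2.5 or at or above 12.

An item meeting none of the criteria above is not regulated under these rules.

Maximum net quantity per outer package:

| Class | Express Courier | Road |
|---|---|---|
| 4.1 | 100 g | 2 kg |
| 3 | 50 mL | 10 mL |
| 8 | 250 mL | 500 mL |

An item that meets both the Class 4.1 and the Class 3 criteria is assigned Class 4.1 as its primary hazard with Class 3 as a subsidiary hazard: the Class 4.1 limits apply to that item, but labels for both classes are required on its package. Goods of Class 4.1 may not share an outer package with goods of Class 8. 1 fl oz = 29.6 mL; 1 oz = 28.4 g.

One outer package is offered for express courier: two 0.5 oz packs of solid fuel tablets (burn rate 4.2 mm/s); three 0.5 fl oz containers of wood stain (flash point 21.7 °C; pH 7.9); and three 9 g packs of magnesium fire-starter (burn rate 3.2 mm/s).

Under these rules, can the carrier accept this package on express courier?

The solid fuel tablets have burn rate 4.2 mm/s, which is > 2.5 mm/s, so they are Class 4.1 (Flammable Solid).
With flash point 21.7 °C (≤ 45 °C), the wood stain falls in Class 3.
With burn rate 3.2 mm/s (> 2.5 mm/s), the magnesium fire-starter falls in Class 4.1.
Total Class 4.1: (two 0.5 oz packs = 28.4 g) + (three 9 g packs = 27 g) = 55.4 g.
That is within the Class 4.1 express courier limit of 100 g.
Class 3 quantity: three 0.5 fl oz containers = 44.4 mL.
That is within the Class 3 express courier limit of 50 mL.
The segregation rule (Class 4.1 with Class 8) does not apply to Class 4.1 with Class 3.
Every hazard class is within its express courier limit and no segregation rule is violated.

Yes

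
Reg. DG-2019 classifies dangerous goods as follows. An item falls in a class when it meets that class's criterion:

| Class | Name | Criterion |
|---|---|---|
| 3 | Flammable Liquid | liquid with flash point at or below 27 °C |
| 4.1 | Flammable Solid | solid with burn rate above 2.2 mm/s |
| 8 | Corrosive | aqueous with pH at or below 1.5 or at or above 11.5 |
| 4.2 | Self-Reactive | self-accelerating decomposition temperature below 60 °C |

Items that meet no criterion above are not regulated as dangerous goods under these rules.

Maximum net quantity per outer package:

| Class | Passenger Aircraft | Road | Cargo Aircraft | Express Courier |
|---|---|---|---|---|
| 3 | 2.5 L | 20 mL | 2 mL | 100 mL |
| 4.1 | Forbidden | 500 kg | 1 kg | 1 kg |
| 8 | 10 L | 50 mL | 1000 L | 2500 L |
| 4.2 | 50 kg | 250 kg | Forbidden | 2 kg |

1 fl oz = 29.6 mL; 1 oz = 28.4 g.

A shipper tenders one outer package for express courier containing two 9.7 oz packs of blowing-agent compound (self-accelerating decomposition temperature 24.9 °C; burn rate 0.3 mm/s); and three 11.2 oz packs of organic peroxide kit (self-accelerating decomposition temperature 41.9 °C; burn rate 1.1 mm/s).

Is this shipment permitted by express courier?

With self-accelerating decomposition temperature 24.9 °C (< 60 °C), the blowing-agent compound falls in Class 4.2.
Self-accelerating decomposition temperature 41.9 °C meets the Class 4.2 criterion (Self-Reactive), so the organic peroxide kit is Class 4.2.
Class 4.2 net quantity: (two 9.7 oz packs = 550.96 g) + (three 11.2 oz packs = 954.24 g) = 1505.2 g.
1505.2 g is within the express courier limit of 2 kg for Class 4.2.

Yes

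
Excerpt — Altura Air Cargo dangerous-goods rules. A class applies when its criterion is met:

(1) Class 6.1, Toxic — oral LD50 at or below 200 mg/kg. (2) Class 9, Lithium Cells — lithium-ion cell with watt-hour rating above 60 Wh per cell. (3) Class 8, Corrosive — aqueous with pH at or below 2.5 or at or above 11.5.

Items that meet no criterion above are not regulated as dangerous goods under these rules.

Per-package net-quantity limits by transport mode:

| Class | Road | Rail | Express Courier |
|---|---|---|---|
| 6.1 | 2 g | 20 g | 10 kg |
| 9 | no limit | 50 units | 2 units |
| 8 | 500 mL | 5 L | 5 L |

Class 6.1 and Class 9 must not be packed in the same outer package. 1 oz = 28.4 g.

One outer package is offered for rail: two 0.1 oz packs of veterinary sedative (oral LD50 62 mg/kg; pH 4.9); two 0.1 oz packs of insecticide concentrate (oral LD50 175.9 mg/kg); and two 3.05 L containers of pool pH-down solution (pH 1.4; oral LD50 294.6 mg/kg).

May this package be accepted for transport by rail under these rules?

The veterinary sedative has oral LD50 62 mg/kg, which is ≤ 200 mg/kg, so it is Class 6.1 (Toxic).
With oral LD50 175.9 mg/kg (≤ 200 mg/kg), the insecticide concentrate falls in Class 6.1.
The pool pH-down solution has pH 1.4, which is ≤ 2.5, so it is Class 8 (Corrosive).
Class 6.1 net quantity: (two 0.1 oz packs = 5.68 g) + (two 0.1 oz packs = 5.68 g) = 11.36 g.
11.36 g ≤ 20 g (rail limit, Class 6.1) — within limit.
Class 8 quantity: two 3.05 L containers = 6.1 L.
That exceeds the Class 8 rail limit of 5 L.
The segregation rule (Class 6.1 with Class 9) does not apply to Class 6.1 with Class 8.

No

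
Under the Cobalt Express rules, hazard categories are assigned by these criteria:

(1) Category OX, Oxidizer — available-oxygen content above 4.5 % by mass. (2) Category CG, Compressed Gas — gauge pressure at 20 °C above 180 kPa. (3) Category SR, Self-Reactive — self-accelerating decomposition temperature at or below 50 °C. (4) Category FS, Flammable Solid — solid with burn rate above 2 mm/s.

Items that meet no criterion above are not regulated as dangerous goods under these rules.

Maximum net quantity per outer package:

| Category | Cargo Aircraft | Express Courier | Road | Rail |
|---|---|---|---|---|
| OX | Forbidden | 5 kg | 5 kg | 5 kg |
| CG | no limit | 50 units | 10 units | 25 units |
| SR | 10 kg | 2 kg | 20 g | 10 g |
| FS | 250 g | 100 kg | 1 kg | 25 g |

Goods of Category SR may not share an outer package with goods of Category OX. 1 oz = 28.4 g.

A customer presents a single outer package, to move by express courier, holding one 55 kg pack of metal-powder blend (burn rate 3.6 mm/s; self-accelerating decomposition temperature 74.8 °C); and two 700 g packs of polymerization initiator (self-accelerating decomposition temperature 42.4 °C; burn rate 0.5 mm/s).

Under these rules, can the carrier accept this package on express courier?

Yes

Metal-powder blend: burn rate 3.6 mm/s > 2 mm/s → Category FS (Flammable Solid).
Self-accelerating decomposition temperature 42.4 °C meets the Category SR criterion (Self-Reactive), so the polymerization initiator is Category SR.
Category FS quantity: 55 kg.
55 kg is within the express courier limit of 100 kg for Category FS.
Category SR quantity: two 700 g packs = 1.4 kg.
That is within the Category SR express courier limit of 2 kg.
The segregation rule (Category SR with Category OX) does not apply to Category FS with Category SR.
Every hazard category is within its express courier limit and no segregation rule is violated.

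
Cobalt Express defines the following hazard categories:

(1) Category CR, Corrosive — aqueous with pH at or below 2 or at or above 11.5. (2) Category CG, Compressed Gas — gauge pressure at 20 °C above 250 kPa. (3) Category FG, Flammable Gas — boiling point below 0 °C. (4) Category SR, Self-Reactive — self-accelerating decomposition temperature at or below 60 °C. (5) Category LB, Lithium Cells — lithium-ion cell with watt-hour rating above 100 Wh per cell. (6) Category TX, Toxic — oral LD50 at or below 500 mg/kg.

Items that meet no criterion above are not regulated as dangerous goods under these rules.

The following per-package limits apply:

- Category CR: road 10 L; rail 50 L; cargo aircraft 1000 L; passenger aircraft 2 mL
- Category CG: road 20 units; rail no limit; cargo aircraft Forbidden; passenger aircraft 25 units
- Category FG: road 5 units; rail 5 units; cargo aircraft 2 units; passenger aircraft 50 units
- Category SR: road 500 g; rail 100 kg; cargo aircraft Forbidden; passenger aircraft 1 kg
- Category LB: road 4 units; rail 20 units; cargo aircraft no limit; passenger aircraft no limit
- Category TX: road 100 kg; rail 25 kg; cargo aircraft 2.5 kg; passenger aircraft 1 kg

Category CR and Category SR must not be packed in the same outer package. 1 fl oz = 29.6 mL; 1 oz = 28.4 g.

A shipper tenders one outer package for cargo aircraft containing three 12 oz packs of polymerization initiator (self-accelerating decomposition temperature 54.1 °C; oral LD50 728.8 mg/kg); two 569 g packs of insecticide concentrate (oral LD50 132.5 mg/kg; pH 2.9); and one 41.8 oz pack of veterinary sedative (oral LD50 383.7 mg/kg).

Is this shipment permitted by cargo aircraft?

The polymerization initiator has self-accelerating decomposition temperature 54.1 °C, which is ≤ 60 °C, so it is Category SR (Self-Reactive).
The insecticide concentrate has oral LD50 132.5 mg/kg, which is ≤ 500 mg/kg, so it is Category TX (Toxic).
With oral LD50 383.7 mg/kg (≤ 500 mg/kg), the veterinary sedative falls in Category TX.
Category SR quantity: three 12 oz packs = 1022.4 g.
By cargo aircraft, Category SR is Forbidden regardless of quantity.
Total Category TX: (two 569 g packs = 1.138 kg) + (one 41.8 oz pack = 1187.12 g) = 2325.12 g.
2325.12 g ≤ 2.5 kg (cargo aircraft limit, Category TX) — within limit.
The segregation rule (Category CR with Category SR) does not apply to Category SR with Category TX.

No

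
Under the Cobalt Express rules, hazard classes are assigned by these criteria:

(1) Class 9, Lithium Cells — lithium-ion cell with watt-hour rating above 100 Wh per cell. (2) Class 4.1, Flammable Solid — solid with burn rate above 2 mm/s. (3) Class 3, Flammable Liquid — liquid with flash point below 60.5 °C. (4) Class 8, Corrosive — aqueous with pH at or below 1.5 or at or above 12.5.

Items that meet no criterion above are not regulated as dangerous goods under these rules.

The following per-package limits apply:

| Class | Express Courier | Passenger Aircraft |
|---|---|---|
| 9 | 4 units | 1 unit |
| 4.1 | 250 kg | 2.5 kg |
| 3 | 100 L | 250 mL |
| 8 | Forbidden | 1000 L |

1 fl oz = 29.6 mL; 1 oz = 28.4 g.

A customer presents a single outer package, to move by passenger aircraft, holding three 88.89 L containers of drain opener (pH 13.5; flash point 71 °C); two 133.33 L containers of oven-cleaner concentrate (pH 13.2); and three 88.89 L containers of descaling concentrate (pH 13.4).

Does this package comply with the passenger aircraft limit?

Drain opener: pH 13.5 ≥ 12.5 → Class 8 (Corrosive).
With pH 13.2 (≥ 12.5), the oven-cleaner concentrate falls in Class 8.
Descaling concentrate: pH 13.4 ≥ 12.5 → Class 8 (Corrosive).
Class 8 net quantity: (three 88.89 L containers = 266.67 L) + (two 133.33 L containers = 266.66 L) + (three 88.89 L containers = 266.67 L) = 800 L.
That is within the Class 8 passenger aircraft limit of 1000 L.

Yes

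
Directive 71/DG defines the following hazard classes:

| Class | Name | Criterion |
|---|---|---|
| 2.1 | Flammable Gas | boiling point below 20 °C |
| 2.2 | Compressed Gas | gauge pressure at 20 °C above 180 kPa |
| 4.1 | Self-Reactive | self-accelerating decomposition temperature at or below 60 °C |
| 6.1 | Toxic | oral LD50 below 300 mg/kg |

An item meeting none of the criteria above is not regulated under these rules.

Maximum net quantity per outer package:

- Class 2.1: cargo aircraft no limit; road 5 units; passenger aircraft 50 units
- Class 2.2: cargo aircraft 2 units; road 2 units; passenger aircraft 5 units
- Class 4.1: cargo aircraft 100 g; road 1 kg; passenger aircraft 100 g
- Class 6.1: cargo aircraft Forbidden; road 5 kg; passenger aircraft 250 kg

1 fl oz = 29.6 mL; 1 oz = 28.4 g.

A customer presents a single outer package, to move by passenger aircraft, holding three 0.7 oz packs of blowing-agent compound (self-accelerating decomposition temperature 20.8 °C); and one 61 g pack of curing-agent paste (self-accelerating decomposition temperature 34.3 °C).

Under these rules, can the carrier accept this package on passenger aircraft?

Blowing-agent compound: self-accelerating decomposition temperature 20.8 °C ≤ 60 °C → Class 4.1 (Self-Reactive).
Curing-agent paste: self-accelerating decomposition temperature 34.3 °C ≤ 60 °C → Class 4.1 (Self-Reactive).
Class 4.1 net quantity: (three 0.7 oz packs = 59.64 g) + 61 g = 120.64 g.
120.64 g exceeds the passenger aircraft limit of 100 g for Class 4.1.

No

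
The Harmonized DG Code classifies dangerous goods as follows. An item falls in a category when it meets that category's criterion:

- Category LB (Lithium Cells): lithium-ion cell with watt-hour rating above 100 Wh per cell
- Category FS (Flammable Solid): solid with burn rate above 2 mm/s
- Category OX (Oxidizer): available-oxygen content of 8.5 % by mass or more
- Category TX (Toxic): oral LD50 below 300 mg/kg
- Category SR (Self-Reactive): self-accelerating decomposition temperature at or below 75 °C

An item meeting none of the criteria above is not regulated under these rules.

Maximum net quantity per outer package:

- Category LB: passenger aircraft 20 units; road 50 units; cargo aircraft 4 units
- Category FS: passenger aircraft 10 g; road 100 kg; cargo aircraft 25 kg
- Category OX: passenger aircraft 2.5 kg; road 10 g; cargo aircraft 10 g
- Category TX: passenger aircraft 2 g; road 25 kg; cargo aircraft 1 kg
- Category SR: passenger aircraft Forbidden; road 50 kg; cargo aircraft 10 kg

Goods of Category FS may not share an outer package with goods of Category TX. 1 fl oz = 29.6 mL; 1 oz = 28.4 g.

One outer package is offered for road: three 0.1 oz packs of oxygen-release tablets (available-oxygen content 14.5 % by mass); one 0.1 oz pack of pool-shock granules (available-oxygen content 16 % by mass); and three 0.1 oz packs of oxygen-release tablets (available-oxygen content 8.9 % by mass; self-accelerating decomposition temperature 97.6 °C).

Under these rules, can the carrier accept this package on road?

No

The oxygen-release tablets have available-oxygen content 14.5 % by mass, which is ≥ 8.5 % by mass, so they are Category OX (Oxidizer).
Available-oxygen content 16 % by mass meets the Category OX criterion (Oxidizer), so the pool-shock granules are Category OX.
Available-oxygen content 8.9 % by mass meets the Category OX criterion (Oxidizer), so the oxygen-release tablets are Category OX.
Total Category OX: (three 0.1 oz packs = 8.52 g) + (one 0.1 oz pack = 2.84 g) + (three 0.1 oz packs = 8.52 g) = 19.88 g.
19.88 g > 10 g (road limit, Category OX) — over the limit.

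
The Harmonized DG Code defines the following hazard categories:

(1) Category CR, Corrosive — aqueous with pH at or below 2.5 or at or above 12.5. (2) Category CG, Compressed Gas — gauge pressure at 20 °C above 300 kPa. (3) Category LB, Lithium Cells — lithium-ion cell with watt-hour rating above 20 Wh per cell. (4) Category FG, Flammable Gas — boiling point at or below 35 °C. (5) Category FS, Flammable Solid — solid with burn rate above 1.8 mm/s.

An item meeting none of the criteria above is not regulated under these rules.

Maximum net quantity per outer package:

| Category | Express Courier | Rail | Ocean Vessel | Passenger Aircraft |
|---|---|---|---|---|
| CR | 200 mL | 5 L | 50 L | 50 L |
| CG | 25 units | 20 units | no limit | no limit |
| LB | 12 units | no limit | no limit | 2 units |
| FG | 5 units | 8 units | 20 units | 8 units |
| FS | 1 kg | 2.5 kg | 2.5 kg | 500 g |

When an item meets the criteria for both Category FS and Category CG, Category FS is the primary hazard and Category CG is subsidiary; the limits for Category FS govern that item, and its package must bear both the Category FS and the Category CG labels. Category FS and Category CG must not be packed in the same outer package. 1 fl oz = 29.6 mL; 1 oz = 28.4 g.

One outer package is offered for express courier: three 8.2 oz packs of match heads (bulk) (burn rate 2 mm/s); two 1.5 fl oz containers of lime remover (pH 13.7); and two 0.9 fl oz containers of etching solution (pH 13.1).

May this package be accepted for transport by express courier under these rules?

Burn rate 2 mm/s meets the Category FS criterion (Flammable Solid), so the match heads (bulk) are Category FS.
pH 13.7 meets the Category CR criterion (Corrosive), so the lime remover is Category CR.
Etching solution: pH 13.1 ≥ 12.5 → Category CR (Corrosive).
Category FS quantity: three 8.2 oz packs = 698.64 g.
698.64 g is within the express courier limit of 1 kg for Category FS.
Total Category CR: (two 1.5 fl oz containers = 88.8 mL) + (two 0.9 fl oz containers = 53.28 mL) = 142.08 mL.
That is within the Category CR express courier limit of 200 mL.
The segregation rule (Category FS with Category CG) does not apply to Category FS with Category CR.
Every hazard category is within its express courier limit and no segregation rule is violated.

Yes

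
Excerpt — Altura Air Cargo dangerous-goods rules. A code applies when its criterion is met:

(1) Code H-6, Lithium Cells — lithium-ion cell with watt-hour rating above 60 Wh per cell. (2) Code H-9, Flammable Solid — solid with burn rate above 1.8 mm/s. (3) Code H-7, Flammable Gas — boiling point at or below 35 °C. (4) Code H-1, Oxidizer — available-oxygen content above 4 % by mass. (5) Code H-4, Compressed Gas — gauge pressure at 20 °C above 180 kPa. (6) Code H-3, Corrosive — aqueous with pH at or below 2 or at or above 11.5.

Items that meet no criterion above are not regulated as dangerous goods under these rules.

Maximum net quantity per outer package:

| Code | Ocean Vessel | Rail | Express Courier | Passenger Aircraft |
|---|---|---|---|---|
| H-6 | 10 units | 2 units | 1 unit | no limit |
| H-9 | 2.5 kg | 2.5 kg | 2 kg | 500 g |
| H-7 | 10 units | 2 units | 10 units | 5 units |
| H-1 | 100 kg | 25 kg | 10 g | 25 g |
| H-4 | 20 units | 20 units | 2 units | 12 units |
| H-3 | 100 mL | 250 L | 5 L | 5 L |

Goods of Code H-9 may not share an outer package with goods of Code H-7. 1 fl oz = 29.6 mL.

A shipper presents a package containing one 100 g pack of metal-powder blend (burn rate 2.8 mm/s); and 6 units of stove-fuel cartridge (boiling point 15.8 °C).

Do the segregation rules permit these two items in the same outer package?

No

Burn rate 2.8 mm/s meets the Code H-9 criterion (Flammable Solid), so the metal-powder blend is Code H-9.
The stove-fuel cartridge has boiling point 15.8 °C, which is ≤ 35 °C, so it is Code H-7 (Flammable Gas).
Code H-9 and Code H-7 may not share an outer package.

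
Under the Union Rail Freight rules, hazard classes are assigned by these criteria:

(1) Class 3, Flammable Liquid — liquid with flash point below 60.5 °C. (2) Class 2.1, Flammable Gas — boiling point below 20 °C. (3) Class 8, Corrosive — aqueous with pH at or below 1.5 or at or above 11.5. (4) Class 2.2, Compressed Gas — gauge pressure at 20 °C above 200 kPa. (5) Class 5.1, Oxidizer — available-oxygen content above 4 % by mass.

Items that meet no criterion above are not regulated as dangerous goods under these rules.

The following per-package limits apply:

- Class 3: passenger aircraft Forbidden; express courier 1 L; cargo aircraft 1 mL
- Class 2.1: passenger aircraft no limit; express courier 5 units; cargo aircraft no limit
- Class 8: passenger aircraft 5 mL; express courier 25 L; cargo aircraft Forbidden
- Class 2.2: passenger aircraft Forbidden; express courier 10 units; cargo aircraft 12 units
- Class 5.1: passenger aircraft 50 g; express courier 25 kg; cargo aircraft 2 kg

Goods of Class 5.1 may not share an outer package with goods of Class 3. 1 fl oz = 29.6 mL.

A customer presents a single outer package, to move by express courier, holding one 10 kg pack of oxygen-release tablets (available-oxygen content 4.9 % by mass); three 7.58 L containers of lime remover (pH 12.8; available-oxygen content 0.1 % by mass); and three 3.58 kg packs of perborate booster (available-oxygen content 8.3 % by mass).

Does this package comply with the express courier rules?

Oxygen-release tablets: available-oxygen content 4.9 % by mass > 4 % by mass → Class 5.1 (Oxidizer).
The lime remover has pH 12.8, which is ≥ 11.5, so it is Class 8 (Corrosive).
The perborate booster has available-oxygen content 8.3 % by mass, which is > 4 % by mass, so it is Class 5.1 (Oxidizer).
Class 5.1 net quantity: 10 kg + (three 3.58 kg packs = 10.74 kg) = 20.74 kg.
20.74 kg is within the express courier limit of 25 kg for Class 5.1.
Class 8 quantity: three 7.58 L containers = 22.74 L.
That is within the Class 8 express courier limit of 25 L.
The segregation rule (Class 5.1 with Class 3) does not apply to Class 5.1 with Class 8.
Every hazard class is within its express courier limit and no segregation rule is violated.

Yes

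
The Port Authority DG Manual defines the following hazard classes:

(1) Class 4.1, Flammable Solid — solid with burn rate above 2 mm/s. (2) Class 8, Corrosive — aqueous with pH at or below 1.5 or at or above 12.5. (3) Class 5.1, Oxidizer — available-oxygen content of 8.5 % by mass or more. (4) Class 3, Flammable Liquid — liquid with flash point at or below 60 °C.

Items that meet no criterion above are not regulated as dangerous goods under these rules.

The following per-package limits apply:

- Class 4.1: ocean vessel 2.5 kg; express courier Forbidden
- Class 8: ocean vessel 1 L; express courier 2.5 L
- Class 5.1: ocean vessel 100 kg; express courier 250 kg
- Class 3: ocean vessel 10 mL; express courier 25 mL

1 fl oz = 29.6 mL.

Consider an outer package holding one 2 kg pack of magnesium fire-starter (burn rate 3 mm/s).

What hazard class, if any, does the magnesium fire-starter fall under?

Class 4.1

Magnesium fire-starter: burn rate 3 mm/s > 2 mm/s → Class 4.1 (Flammable Solid).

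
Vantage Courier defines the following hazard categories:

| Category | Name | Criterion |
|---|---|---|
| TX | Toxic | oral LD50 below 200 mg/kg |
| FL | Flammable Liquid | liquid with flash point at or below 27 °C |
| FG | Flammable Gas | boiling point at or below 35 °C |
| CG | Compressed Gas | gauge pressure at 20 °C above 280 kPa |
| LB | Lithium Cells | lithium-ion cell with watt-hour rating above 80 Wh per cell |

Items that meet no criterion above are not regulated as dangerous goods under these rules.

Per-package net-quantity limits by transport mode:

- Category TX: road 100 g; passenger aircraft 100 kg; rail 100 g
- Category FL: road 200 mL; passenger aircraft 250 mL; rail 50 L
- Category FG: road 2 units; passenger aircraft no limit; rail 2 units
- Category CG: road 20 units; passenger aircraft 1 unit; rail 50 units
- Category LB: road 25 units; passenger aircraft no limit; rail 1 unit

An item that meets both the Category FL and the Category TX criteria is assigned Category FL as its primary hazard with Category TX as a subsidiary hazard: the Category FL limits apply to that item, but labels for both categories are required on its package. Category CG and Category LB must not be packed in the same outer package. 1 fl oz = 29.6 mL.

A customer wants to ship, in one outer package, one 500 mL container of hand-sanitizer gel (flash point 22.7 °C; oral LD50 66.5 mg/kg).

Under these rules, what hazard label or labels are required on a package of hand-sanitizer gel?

Category FL and TX

The hand-sanitizer gel has flash point 22.7 °C, which is ≤ 27 °C, so it is Category FL (Flammable Liquid).
The hand-sanitizer gel has oral LD50 66.5 mg/kg, which is < 200 mg/kg, so it is Category TX (Toxic).
By the precedence rule Category FL is primary and Category TX is subsidiary, and that rule requires both labels on the package.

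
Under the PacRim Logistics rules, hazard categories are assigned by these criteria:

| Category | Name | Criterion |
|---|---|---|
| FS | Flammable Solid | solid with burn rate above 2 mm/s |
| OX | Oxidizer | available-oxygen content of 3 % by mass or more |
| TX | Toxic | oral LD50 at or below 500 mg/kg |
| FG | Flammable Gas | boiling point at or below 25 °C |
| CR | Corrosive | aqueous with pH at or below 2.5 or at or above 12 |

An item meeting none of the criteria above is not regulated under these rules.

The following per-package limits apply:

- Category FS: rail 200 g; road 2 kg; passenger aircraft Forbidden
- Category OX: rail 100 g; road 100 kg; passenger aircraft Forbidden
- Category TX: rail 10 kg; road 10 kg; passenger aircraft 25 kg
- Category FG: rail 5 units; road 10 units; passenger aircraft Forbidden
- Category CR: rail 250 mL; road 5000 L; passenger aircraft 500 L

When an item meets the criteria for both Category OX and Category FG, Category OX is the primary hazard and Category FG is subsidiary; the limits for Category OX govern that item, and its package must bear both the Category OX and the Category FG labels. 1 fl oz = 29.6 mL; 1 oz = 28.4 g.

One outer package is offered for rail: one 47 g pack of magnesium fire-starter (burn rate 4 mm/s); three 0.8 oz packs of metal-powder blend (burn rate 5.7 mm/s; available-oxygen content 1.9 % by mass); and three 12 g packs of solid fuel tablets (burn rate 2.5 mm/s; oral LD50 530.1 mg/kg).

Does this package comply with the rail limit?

With burn rate 4 mm/s (> 2 mm/s), the magnesium fire-starter falls in Category FS.
With burn rate 5.7 mm/s (> 2 mm/s), the metal-powder blend falls in Category FS.
With burn rate 2.5 mm/s (> 2 mm/s), the solid fuel tablets fall in Category FS.
Category FS net quantity: 47 g + (three 0.8 oz packs = 68.16 g) + (three 12 g packs = 36 g) = 151.16 g.
151.16 g is within the rail limit of 200 g for Category FS.

Yes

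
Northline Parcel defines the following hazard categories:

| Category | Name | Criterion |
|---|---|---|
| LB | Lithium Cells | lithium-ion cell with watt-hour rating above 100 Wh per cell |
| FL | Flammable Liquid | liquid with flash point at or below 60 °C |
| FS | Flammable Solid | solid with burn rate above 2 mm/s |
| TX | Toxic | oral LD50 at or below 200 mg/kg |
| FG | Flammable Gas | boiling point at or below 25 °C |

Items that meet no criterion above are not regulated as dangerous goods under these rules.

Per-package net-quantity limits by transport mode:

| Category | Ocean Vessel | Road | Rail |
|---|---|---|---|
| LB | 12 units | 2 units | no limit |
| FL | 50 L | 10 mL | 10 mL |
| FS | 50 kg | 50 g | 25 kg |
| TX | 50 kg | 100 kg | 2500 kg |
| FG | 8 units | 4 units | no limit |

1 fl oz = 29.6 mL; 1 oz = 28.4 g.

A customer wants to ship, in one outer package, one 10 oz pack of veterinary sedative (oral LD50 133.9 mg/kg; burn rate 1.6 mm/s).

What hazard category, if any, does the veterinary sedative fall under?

The veterinary sedative has oral LD50 133.9 mg/kg, which is ≤ 200 mg/kg, so it is Category TX (Toxic).

Category TX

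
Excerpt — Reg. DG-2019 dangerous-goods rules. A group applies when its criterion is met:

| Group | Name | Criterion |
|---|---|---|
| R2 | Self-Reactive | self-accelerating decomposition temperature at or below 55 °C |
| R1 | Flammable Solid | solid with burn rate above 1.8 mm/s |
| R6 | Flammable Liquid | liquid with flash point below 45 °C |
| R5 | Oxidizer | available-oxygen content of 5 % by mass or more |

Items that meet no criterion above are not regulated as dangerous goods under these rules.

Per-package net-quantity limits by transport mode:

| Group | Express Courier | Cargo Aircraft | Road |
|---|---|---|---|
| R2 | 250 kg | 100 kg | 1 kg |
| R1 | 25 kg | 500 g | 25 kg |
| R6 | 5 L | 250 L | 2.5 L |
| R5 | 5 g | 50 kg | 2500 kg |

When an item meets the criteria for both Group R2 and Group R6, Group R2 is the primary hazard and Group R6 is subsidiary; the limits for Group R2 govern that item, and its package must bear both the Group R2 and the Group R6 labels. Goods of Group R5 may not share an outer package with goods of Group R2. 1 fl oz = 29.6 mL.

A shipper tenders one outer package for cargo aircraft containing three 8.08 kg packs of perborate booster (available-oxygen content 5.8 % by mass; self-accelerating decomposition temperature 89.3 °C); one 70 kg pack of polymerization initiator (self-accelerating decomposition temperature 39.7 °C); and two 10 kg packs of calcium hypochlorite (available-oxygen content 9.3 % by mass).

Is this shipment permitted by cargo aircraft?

No

The perborate booster has available-oxygen content 5.8 % by mass, which is ≥ 5 % by mass, so it is Group R5 (Oxidizer).
Self-accelerating decomposition temperature 39.7 °C meets the Group R2 criterion (Self-Reactive), so the polymerization initiator is Group R2.
Available-oxygen content 9.3 % by mass meets the Group R5 criterion (Oxidizer), so the calcium hypochlorite is Group R5.
Total Group R5: (three 8.08 kg packs = 24.24 kg) + (two 10 kg packs = 20 kg) = 44.24 kg.
44.24 kg is within the cargo aircraft limit of 50 kg for Group R5.
Group R2 quantity: 70 kg.
70 kg ≤ 100 kg (cargo aircraft limit, Group R2) — within limit.
Group R5 and Group R2 may not share an outer package.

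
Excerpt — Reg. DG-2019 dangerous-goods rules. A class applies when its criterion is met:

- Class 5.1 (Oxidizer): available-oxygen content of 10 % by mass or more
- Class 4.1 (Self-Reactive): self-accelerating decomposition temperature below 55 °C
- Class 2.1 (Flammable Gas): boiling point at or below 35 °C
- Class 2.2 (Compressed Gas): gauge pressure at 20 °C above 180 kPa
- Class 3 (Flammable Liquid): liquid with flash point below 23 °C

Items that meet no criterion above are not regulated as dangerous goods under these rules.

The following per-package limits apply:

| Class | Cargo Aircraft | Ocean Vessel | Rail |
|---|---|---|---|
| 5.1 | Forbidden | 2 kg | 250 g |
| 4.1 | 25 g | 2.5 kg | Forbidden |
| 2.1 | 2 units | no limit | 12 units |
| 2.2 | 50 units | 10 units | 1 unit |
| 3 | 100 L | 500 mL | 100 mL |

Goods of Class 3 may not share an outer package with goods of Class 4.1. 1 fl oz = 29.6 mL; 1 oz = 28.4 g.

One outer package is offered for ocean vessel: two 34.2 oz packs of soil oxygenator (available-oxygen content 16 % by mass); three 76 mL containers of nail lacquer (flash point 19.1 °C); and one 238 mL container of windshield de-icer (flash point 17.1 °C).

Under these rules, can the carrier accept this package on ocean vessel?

Yes

With available-oxygen content 16 % by mass (≥ 10 % by mass), the soil oxygenator falls in Class 5.1.
The nail lacquer has flash point 19.1 °C, which is < 23 °C, so it is Class 3 (Flammable Liquid).
Flash point 17.1 °C meets the Class 3 criterion (Flammable Liquid), so the windshield de-icer is Class 3.
Class 3 net quantity: (three 76 mL containers = 228 mL) + 238 mL = 466 mL.
That is within the Class 3 ocean vessel limit of 500 mL.
Class 5.1 quantity: two 34.2 oz packs = 1942.56 g.
1942.56 g ≤ 2 kg (ocean vessel limit, Class 5.1) — within limit.
The segregation rule (Class 3 with Class 4.1) does not apply to Class 3 with Class 5.1.
Every hazard class is within its ocean vessel limit and no segregation rule is violated.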